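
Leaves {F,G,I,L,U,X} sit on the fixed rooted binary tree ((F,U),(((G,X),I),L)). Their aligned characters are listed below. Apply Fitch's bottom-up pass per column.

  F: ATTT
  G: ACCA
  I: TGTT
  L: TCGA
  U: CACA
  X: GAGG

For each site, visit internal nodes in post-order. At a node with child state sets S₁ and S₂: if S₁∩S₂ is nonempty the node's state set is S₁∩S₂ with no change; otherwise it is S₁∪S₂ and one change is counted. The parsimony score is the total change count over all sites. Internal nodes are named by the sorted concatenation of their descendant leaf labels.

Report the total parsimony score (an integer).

15

site 0, node FU: F={A} ∪ U={C} → {A,C} (+1)
site 0, node GX: G={A} ∪ X={G} → {A,G} (+1)
site 0, node GIX: GX={A,G} ∪ I={T} → {A,G,T} (+1)
site 0, node GILX: GIX={A,G,T} ∩ L={T} → {T} (+0)
site 0, node FGILUX: FU={A,C} ∪ GILX={T} → {A,C,T} (+1)
site 1, node FU: F={T} ∪ U={A} → {A,T} (+1)
site 1, node GX: G={C} ∪ X={A} → {A,C} (+1)
site 1, node GIX: GX={A,C} ∪ I={G} → {A,C,G} (+1)
site 1, node GILX: GIX={A,C,G} ∩ L={C} → {C} (+0)
site 1, node FGILUX: FU={A,T} ∪ GILX={C} → {A,C,T} (+1)
site 2, node FU: F={T} ∪ U={C} → {C,T} (+1)
site 2, node GX: G={C} ∪ X={G} → {C,G} (+1)
site 2, node GIX: GX={C,G} ∪ I={T} → {C,G,T} (+1)
site 2, node GILX: GIX={C,G,T} ∩ L={G} → {G} (+0)
site 2, node FGILUX: FU={C,T} ∪ GILX={G} → {C,G,T} (+1)
site 3, node FU: F={T} ∪ U={A} → {A,T} (+1)
site 3, node GX: G={A} ∪ X={G} → {A,G} (+1)
site 3, node GIX: GX={A,G} ∪ I={T} → {A,G,T} (+1)
site 3, node GILX: GIX={A,G,T} ∩ L={A} → {A} (+0)
site 3, node FGILUX: FU={A,T} ∩ GILX={A} → {A} (+0)
per-site changes: [4, 4, 4, 3]; total = 15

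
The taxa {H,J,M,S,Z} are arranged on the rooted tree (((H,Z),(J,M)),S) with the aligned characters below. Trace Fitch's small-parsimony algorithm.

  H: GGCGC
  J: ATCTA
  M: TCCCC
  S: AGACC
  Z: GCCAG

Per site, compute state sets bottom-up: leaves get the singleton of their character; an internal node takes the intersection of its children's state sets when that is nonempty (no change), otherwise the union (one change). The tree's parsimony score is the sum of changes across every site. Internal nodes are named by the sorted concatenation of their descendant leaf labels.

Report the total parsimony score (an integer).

11

[col 0] HZ: children H:{G}, Z:{G} ∩→ {G}; cost 0
[col 0] JM: children J:{A}, M:{T} ∪→ {A,T}; cost 1
[col 0] HJMZ: children HZ:{G}, JM:{A,T} ∪→ {A,G,T}; cost 1
[col 0] HJMSZ: children HJMZ:{A,G,T}, S:{A} ∩→ {A}; cost 0
[col 1] HZ: children H:{G}, Z:{C} ∪→ {C,G}; cost 1
[col 1] JM: children J:{T}, M:{C} ∪→ {C,T}; cost 1
[col 1] HJMZ: children HZ:{C,G}, JM:{C,T} ∩→ {C}; cost 0
[col 1] HJMSZ: children HJMZ:{C}, S:{G} ∪→ {C,G}; cost 1
[col 2] HZ: children H:{C}, Z:{C} ∩→ {C}; cost 0
[col 2] JM: children J:{C}, M:{C} ∩→ {C}; cost 0
[col 2] HJMZ: children HZ:{C}, JM:{C} ∩→ {C}; cost 0
[col 2] HJMSZ: children HJMZ:{C}, S:{A} ∪→ {A,C}; cost 1
[col 3] HZ: children H:{G}, Z:{A} ∪→ {A,G}; cost 1
[col 3] JM: children J:{T}, M:{C} ∪→ {C,T}; cost 1
[col 3] HJMZ: children HZ:{A,G}, JM:{C,T} ∪→ {A,C,G,T}; cost 1
[col 3] HJMSZ: children HJMZ:{A,C,G,T}, S:{C} ∩→ {C}; cost 0
[col 4] HZ: children H:{C}, Z:{G} ∪→ {C,G}; cost 1
[col 4] JM: children J:{A}, M:{C} ∪→ {A,C}; cost 1
[col 4] HJMZ: children HZ:{C,G}, JM:{A,C} ∩→ {C}; cost 0
[col 4] HJMSZ: children HJMZ:{C}, S:{C} ∩→ {C}; cost 0
per-site changes: [2, 3, 1, 3, 2]; total = 11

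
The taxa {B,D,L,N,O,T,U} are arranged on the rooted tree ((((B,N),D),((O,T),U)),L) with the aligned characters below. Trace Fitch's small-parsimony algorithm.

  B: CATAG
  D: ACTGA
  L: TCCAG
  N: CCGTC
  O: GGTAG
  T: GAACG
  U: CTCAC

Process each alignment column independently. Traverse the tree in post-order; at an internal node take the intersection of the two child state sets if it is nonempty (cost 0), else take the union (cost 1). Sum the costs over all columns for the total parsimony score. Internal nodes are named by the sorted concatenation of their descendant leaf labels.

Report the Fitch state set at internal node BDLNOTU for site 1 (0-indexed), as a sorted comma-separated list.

C

site 0, node BN: B={C} ∩ N={C} → {C} (+0)
site 0, node BDN: BN={C} ∪ D={A} → {A,C} (+1)
site 0, node OT: O={G} ∩ T={G} → {G} (+0)
site 0, node OTU: OT={G} ∪ U={C} → {C,G} (+1)
site 0, node BDNOTU: BDN={A,C} ∩ OTU={C,G} → {C} (+0)
site 0, node BDLNOTU: BDNOTU={C} ∪ L={T} → {C,T} (+1)
site 1, node BN: B={A} ∪ N={C} → {A,C} (+1)
site 1, node BDN: BN={A,C} ∩ D={C} → {C} (+0)
site 1, node OT: O={G} ∪ T={A} → {A,G} (+1)
site 1, node OTU: OT={A,G} ∪ U={T} → {A,G,T} (+1)
site 1, node BDNOTU: BDN={C} ∪ OTU={A,G,T} → {A,C,G,T} (+1)
site 1, node BDLNOTU: BDNOTU={A,C,G,T} ∩ L={C} → {C} (+0)
site 2, node BN: B={T} ∪ N={G} → {G,T} (+1)
site 2, node BDN: BN={G,T} ∩ D={T} → {T} (+0)
site 2, node OT: O={T} ∪ T={A} → {A,T} (+1)
site 2, node OTU: OT={A,T} ∪ U={C} → {A,C,T} (+1)
site 2, node BDNOTU: BDN={T} ∩ OTU={A,C,T} → {T} (+0)
site 2, node BDLNOTU: BDNOTU={T} ∪ L={C} → {C,T} (+1)
site 3, node BN: B={A} ∪ N={T} → {A,T} (+1)
site 3, node BDN: BN={A,T} ∪ D={G} → {A,G,T} (+1)
site 3, node OT: O={A} ∪ T={C} → {A,C} (+1)
site 3, node OTU: OT={A,C} ∩ U={A} → {A} (+0)
site 3, node BDNOTU: BDN={A,G,T} ∩ OTU={A} → {A} (+0)
site 3, node BDLNOTU: BDNOTU={A} ∩ L={A} → {A} (+0)
site 4, node BN: B={G} ∪ N={C} → {C,G} (+1)
site 4, node BDN: BN={C,G} ∪ D={A} → {A,C,G} (+1)
site 4, node OT: O={G} ∩ T={G} → {G} (+0)
site 4, node OTU: OT={G} ∪ U={C} → {C,G} (+1)
site 4, node BDNOTU: BDN={A,C,G} ∩ OTU={C,G} → {C,G} (+0)
site 4, node BDLNOTU: BDNOTU={C,G} ∩ L={G} → {G} (+0)
per-site changes: [3, 4, 4, 3, 3]; total = 17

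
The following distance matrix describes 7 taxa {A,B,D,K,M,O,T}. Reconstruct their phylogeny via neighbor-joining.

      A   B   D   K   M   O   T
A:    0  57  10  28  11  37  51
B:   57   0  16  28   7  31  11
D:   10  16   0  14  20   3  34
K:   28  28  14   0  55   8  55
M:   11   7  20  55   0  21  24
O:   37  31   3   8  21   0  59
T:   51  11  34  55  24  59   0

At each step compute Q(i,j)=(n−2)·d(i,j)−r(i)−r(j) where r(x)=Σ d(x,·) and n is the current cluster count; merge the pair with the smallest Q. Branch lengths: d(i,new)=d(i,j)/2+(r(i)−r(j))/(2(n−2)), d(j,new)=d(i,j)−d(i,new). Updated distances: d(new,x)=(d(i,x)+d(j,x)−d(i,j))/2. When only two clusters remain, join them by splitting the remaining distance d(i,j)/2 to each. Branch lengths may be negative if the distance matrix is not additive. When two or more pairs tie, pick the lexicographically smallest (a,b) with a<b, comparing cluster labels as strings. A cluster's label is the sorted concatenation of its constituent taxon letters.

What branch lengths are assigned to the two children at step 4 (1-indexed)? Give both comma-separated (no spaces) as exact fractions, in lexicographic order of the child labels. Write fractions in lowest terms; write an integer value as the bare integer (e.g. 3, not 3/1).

355/32,437/32

1. join B+T (d=11, Q=-329) ⇒ BT; edges |B|=-29/10, |T|=139/10
  updated: d(A,BT)=97/2, d(BT,D)=39/2, d(BT,K)=36, d(BT,M)=10, d(BT,O)=79/2
2. join BT+M (d=10, Q=-461/2) ⇒ BMT; edges |BT|=153/16, |M|=7/16
  updated: d(A,BMT)=99/4, d(BMT,D)=59/4, d(BMT,K)=81/2, d(BMT,O)=101/4
3. join K+O (d=8, Q=-559/4) ⇒ KO; edges |K|=55/8, |O|=9/8
  updated: d(A,KO)=57/2, d(BMT,KO)=231/8, d(D,KO)=9/2
4. join A+BMT (d=99/4, Q=-657/8) ⇒ ABMT; edges |A|=355/32, |BMT|=437/32
  updated: d(ABMT,D)=0, d(ABMT,KO)=261/16
5. join ABMT+D (d=0, Q=-333/16) ⇒ ABDMT; edges |ABMT|=189/32, |D|=-189/32
  updated: d(ABDMT,KO)=333/32
6. join ABDMT+KO (d=333/32) ⇒ ABDKMOT; edges |ABDMT|=333/64, |KO|=333/64
final tree: (((A:355/32,((B:-29/10,T:139/10):153/16,M:7/16):437/32):189/32,D:-189/32):333/64,(K:55/8,O:9/8):333/64)
total length: 2053/32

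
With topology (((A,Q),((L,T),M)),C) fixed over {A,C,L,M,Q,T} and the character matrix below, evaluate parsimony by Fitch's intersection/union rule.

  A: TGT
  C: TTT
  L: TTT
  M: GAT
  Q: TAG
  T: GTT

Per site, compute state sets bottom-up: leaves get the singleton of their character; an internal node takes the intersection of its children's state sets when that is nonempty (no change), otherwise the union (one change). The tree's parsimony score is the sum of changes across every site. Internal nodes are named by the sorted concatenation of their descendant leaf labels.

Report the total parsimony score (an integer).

AQ@0: {T} ∩ {T} = {T} (intersection, +0)
LT@0: {T} ∪ {G} = {G,T} (union, +1)
LMT@0: {G,T} ∩ {G} = {G} (intersection, +0)
ALMQT@0: {T} ∪ {G} = {G,T} (union, +1)
ACLMQT@0: {G,T} ∩ {T} = {T} (intersection, +0)
AQ@1: {G} ∪ {A} = {A,G} (union, +1)
LT@1: {T} ∩ {T} = {T} (intersection, +0)
LMT@1: {T} ∪ {A} = {A,T} (union, +1)
ALMQT@1: {A,G} ∩ {A,T} = {A} (intersection, +0)
ACLMQT@1: {A} ∪ {T} = {A,T} (union, +1)
AQ@2: {T} ∪ {G} = {G,T} (union, +1)
LT@2: {T} ∩ {T} = {T} (intersection, +0)
LMT@2: {T} ∩ {T} = {T} (intersection, +0)
ALMQT@2: {G,T} ∩ {T} = {T} (intersection, +0)
ACLMQT@2: {T} ∩ {T} = {T} (intersection, +0)
per-site changes: [2, 3, 1]; total = 6

6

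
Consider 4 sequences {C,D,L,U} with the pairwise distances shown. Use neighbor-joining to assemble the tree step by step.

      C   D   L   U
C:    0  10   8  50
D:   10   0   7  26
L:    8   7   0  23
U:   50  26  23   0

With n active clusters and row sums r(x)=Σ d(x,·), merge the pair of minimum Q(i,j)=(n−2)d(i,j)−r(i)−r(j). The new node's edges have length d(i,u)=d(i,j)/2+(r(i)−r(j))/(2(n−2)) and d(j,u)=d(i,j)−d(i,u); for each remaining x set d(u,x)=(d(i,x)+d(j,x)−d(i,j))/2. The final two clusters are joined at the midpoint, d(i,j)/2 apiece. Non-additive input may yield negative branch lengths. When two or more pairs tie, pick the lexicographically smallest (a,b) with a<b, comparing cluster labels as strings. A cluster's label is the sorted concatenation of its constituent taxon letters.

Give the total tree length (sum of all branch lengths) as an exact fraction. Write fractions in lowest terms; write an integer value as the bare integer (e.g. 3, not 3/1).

157/4

1. join C+D (d=10, Q=-91) ⇒ CD; edges |C|=45/4, |D|=-5/4
  updated: d(CD,L)=5/2, d(CD,U)=33
2. join CD+L (d=5/2, Q=-117/2) ⇒ CDL; edges |CD|=25/4, |L|=-15/4
  updated: d(CDL,U)=107/4
3. join CDL+U (d=107/4) ⇒ CDLU; edges |CDL|=107/8, |U|=107/8
final tree: (((C:45/4,D:-5/4):25/4,L:-15/4):107/8,U:107/8)
total length: 157/4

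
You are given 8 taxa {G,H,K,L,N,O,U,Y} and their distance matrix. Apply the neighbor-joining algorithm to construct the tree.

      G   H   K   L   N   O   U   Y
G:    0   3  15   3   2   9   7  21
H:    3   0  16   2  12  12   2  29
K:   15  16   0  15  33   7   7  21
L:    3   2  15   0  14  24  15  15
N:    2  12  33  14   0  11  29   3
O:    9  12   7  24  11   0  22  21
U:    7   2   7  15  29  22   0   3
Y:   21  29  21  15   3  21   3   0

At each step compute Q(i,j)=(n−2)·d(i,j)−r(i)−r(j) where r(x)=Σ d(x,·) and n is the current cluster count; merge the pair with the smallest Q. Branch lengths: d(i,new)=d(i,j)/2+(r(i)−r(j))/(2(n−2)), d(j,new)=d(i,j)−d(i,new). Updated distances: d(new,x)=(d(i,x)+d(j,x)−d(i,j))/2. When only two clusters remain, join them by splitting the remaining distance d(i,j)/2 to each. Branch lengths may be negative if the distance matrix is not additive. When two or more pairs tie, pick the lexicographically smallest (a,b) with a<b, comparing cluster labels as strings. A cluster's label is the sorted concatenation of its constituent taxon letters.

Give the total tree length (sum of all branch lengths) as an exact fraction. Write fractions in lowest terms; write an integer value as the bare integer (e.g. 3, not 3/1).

1. join N+Y (d=3, Q=-199) ⇒ NY; edges |N|=3/4, |Y|=9/4
  updated: d(G,NY)=10, d(H,NY)=19, d(K,NY)=51/2, d(L,NY)=13, d(NY,O)=29/2, d(NY,U)=29/2
2. join K+O (d=7, Q=-139) ⇒ KO; edges |K|=16/5, |O|=19/5
  updated: d(G,KO)=17/2, d(H,KO)=21/2, d(KO,L)=16, d(KO,NY)=33/2, d(KO,U)=11
3. join H+U (d=2, Q=-78) ⇒ HU; edges |H|=-5/8, |U|=21/8
  updated: d(G,HU)=4, d(HU,KO)=39/4, d(HU,L)=15/2, d(HU,NY)=63/4
4. join HU+KO (d=39/4, Q=-117/2) ⇒ HKOU; edges |HU|=31/12, |KO|=43/6
  updated: d(G,HKOU)=11/8, d(HKOU,L)=55/8, d(HKOU,NY)=45/4
5. join G+L (d=3, Q=-125/4) ⇒ GL; edges |G|=-5/8, |L|=29/8
  updated: d(GL,HKOU)=21/8, d(GL,NY)=10
6. join GL+HKOU (d=21/8, Q=-191/8) ⇒ GHKLOU; edges |GL|=11/16, |HKOU|=31/16
  updated: d(GHKLOU,NY)=149/16
7. join GHKLOU+NY (d=149/16) ⇒ GHKLNOUY; edges |GHKLOU|=149/32, |NY|=149/32
final tree: (((G:-5/8,L:29/8):11/16,((H:-5/8,U:21/8):31/12,(K:16/5,O:19/5):43/6):31/16):149/32,(N:3/4,Y:9/4):149/32)
total length: 587/16

587/16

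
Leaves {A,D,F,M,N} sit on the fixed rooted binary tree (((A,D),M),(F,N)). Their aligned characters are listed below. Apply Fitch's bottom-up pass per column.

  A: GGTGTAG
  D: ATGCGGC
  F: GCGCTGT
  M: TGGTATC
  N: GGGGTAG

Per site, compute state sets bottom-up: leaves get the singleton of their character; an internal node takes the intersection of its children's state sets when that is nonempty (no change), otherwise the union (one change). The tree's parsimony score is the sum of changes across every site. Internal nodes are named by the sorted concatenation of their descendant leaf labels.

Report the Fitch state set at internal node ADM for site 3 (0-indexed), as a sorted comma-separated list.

[col 0] AD: children A:{G}, D:{A} ∪→ {A,G}; cost 1
[col 0] ADM: children AD:{A,G}, M:{T} ∪→ {A,G,T}; cost 1
[col 0] FN: children F:{G}, N:{G} ∩→ {G}; cost 0
[col 0] ADFMN: children ADM:{A,G,T}, FN:{G} ∩→ {G}; cost 0
[col 1] AD: children A:{G}, D:{T} ∪→ {G,T}; cost 1
[col 1] ADM: children AD:{G,T}, M:{G} ∩→ {G}; cost 0
[col 1] FN: children F:{C}, N:{G} ∪→ {C,G}; cost 1
[col 1] ADFMN: children ADM:{G}, FN:{C,G} ∩→ {G}; cost 0
[col 2] AD: children A:{T}, D:{G} ∪→ {G,T}; cost 1
[col 2] ADM: children AD:{G,T}, M:{G} ∩→ {G}; cost 0
[col 2] FN: children F:{G}, N:{G} ∩→ {G}; cost 0
[col 2] ADFMN: children ADM:{G}, FN:{G} ∩→ {G}; cost 0
[col 3] AD: children A:{G}, D:{C} ∪→ {C,G}; cost 1
[col 3] ADM: children AD:{C,G}, M:{T} ∪→ {C,G,T}; cost 1
[col 3] FN: children F:{C}, N:{G} ∪→ {C,G}; cost 1
[col 3] ADFMN: children ADM:{C,G,T}, FN:{C,G} ∩→ {C,G}; cost 0
[col 4] AD: children A:{T}, D:{G} ∪→ {G,T}; cost 1
[col 4] ADM: children AD:{G,T}, M:{A} ∪→ {A,G,T}; cost 1
[col 4] FN: children F:{T}, N:{T} ∩→ {T}; cost 0
[col 4] ADFMN: children ADM:{A,G,T}, FN:{T} ∩→ {T}; cost 0
[col 5] AD: children A:{A}, D:{G} ∪→ {A,G}; cost 1
[col 5] ADM: children AD:{A,G}, M:{T} ∪→ {A,G,T}; cost 1
[col 5] FN: children F:{G}, N:{A} ∪→ {A,G}; cost 1
[col 5] ADFMN: children ADM:{A,G,T}, FN:{A,G} ∩→ {A,G}; cost 0
[col 6] AD: children A:{G}, D:{C} ∪→ {C,G}; cost 1
[col 6] ADM: children AD:{C,G}, M:{C} ∩→ {C}; cost 0
[col 6] FN: children F:{T}, N:{G} ∪→ {G,T}; cost 1
[col 6] ADFMN: children ADM:{C}, FN:{G,T} ∪→ {C,G,T}; cost 1
per-site changes: [2, 2, 1, 3, 2, 3, 3]; total = 16

C,G,T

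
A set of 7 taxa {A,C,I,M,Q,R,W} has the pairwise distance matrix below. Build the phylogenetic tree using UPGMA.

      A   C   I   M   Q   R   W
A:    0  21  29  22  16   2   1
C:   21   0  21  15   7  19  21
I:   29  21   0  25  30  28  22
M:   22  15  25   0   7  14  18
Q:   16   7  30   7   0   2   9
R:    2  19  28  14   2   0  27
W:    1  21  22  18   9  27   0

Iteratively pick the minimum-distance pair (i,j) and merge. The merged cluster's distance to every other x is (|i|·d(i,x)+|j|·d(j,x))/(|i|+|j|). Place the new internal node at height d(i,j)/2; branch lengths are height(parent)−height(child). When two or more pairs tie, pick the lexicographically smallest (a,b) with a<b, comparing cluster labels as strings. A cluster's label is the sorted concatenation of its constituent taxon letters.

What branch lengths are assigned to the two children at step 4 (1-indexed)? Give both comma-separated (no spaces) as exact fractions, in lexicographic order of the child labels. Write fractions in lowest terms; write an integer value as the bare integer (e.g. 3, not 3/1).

step 1: merge (A,W) at d=1; branch lengths A→1/2, W→1/2; new cluster AW
  updated: d(AW,C)=21, d(AW,I)=51/2, d(AW,M)=20, d(AW,Q)=25/2, d(AW,R)=29/2
step 2: merge (Q,R) at d=2; branch lengths Q→1, R→1; new cluster QR
  updated: d(AW,QR)=27/2, d(C,QR)=13, d(I,QR)=29, d(M,QR)=21/2
step 3: merge (M,QR) at d=21/2; branch lengths M→21/4, QR→17/4; new cluster MQR
  updated: d(AW,MQR)=47/3, d(C,MQR)=41/3, d(I,MQR)=83/3
step 4: merge (C,MQR) at d=41/3; branch lengths C→41/6, MQR→19/12; new cluster CMQR
  updated: d(AW,CMQR)=17, d(CMQR,I)=26
step 5: merge (AW,CMQR) at d=17; branch lengths AW→8, CMQR→5/3; new cluster ACMQRW
  updated: d(ACMQRW,I)=155/6
step 6: merge (ACMQRW,I) at d=155/6; branch lengths ACMQRW→53/12, I→155/12; new cluster ACIMQRW
final tree: (((A:1/2,W:1/2):8,(C:41/6,(M:21/4,(Q:1,R:1):17/4):19/12):5/3):53/12,I:155/12)
total length: 575/12

41/6,19/12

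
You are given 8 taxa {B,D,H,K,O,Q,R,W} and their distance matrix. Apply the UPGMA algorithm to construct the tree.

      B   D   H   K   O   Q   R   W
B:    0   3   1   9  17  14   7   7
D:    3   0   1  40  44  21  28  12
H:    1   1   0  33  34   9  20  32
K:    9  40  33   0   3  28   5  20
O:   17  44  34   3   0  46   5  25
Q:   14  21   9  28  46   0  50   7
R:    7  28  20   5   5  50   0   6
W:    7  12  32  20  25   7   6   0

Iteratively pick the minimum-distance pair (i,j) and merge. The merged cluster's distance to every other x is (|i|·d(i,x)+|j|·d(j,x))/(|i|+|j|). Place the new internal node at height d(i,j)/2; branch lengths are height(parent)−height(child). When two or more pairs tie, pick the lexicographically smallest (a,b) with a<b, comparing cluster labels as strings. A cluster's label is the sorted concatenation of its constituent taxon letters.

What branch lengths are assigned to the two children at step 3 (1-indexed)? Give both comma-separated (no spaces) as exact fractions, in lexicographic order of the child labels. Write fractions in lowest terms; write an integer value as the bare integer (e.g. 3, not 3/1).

1. join B+H (d=1) ⇒ BH; edges |B|=1/2, |H|=1/2
  updated: d(BH,D)=2, d(BH,K)=21, d(BH,O)=51/2, d(BH,Q)=23/2, d(BH,R)=27/2, d(BH,W)=39/2
2. join BH+D (d=2) ⇒ BDH; edges |BH|=1/2, |D|=1
  updated: d(BDH,K)=82/3, d(BDH,O)=95/3, d(BDH,Q)=44/3, d(BDH,R)=55/3, d(BDH,W)=17
3. join K+O (d=3) ⇒ KO; edges |K|=3/2, |O|=3/2
  updated: d(BDH,KO)=59/2, d(KO,Q)=37, d(KO,R)=5, d(KO,W)=45/2
4. join KO+R (d=5) ⇒ KOR; edges |KO|=1, |R|=5/2
  updated: d(BDH,KOR)=232/9, d(KOR,Q)=124/3, d(KOR,W)=17
5. join Q+W (d=7) ⇒ QW; edges |Q|=7/2, |W|=7/2
  updated: d(BDH,QW)=95/6, d(KOR,QW)=175/6
6. join BDH+QW (d=95/6) ⇒ BDHQW; edges |BDH|=83/12, |QW|=53/12
  updated: d(BDHQW,KOR)=407/15
7. join BDHQW+KOR (d=407/15) ⇒ BDHKOQRW; edges |BDHQW|=113/20, |KOR|=166/15
final tree: ((((B:1/2,H:1/2):1/2,D:1):83/12,(Q:7/2,W:7/2):53/12):113/20,((K:3/2,O:3/2):1,R:5/2):166/15)
total length: 881/20

3/2,3/2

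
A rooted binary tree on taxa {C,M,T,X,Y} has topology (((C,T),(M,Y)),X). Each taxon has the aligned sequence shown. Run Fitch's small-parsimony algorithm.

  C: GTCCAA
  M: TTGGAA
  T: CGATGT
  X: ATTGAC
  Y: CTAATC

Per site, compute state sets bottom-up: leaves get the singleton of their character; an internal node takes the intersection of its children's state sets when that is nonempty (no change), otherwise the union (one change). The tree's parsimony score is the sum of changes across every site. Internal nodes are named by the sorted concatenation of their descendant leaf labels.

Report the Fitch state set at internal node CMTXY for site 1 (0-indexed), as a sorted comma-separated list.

site 0, node CT: C={G} ∪ T={C} → {C,G} (+1)
site 0, node MY: M={T} ∪ Y={C} → {C,T} (+1)
site 0, node CMTY: CT={C,G} ∩ MY={C,T} → {C} (+0)
site 0, node CMTXY: CMTY={C} ∪ X={A} → {A,C} (+1)
site 1, node CT: C={T} ∪ T={G} → {G,T} (+1)
site 1, node MY: M={T} ∩ Y={T} → {T} (+0)
site 1, node CMTY: CT={G,T} ∩ MY={T} → {T} (+0)
site 1, node CMTXY: CMTY={T} ∩ X={T} → {T} (+0)
site 2, node CT: C={C} ∪ T={A} → {A,C} (+1)
site 2, node MY: M={G} ∪ Y={A} → {A,G} (+1)
site 2, node CMTY: CT={A,C} ∩ MY={A,G} → {A} (+0)
site 2, node CMTXY: CMTY={A} ∪ X={T} → {A,T} (+1)
site 3, node CT: C={C} ∪ T={T} → {C,T} (+1)
site 3, node MY: M={G} ∪ Y={A} → {A,G} (+1)
site 3, node CMTY: CT={C,T} ∪ MY={A,G} → {A,C,G,T} (+1)
site 3, node CMTXY: CMTY={A,C,G,T} ∩ X={G} → {G} (+0)
site 4, node CT: C={A} ∪ T={G} → {A,G} (+1)
site 4, node MY: M={A} ∪ Y={T} → {A,T} (+1)
site 4, node CMTY: CT={A,G} ∩ MY={A,T} → {A} (+0)
site 4, node CMTXY: CMTY={A} ∩ X={A} → {A} (+0)
site 5, node CT: C={A} ∪ T={T} → {A,T} (+1)
site 5, node MY: M={A} ∪ Y={C} → {A,C} (+1)
site 5, node CMTY: CT={A,T} ∩ MY={A,C} → {A} (+0)
site 5, node CMTXY: CMTY={A} ∪ X={C} → {A,C} (+1)
per-site changes: [3, 1, 3, 3, 2, 3]; total = 15

T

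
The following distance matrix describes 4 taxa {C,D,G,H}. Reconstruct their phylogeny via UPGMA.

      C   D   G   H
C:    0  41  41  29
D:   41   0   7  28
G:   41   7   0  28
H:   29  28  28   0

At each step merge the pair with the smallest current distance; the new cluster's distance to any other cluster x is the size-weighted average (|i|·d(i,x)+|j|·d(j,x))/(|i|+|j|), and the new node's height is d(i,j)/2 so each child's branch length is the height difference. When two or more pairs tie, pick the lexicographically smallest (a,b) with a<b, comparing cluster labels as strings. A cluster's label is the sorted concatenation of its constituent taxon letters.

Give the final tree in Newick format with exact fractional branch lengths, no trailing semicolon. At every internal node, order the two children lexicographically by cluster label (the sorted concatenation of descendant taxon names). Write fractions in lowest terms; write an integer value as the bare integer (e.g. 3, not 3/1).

(C:37/2,((D:7/2,G:7/2):21/2,H:14):9/2)

1. join D+G (d=7) ⇒ DG; edges |D|=7/2, |G|=7/2
  updated: d(C,DG)=41, d(DG,H)=28
2. join DG+H (d=28) ⇒ DGH; edges |DG|=21/2, |H|=14
  updated: d(C,DGH)=37
3. join C+DGH (d=37) ⇒ CDGH; edges |C|=37/2, |DGH|=9/2
final tree: (C:37/2,((D:7/2,G:7/2):21/2,H:14):9/2)
total length: 109/2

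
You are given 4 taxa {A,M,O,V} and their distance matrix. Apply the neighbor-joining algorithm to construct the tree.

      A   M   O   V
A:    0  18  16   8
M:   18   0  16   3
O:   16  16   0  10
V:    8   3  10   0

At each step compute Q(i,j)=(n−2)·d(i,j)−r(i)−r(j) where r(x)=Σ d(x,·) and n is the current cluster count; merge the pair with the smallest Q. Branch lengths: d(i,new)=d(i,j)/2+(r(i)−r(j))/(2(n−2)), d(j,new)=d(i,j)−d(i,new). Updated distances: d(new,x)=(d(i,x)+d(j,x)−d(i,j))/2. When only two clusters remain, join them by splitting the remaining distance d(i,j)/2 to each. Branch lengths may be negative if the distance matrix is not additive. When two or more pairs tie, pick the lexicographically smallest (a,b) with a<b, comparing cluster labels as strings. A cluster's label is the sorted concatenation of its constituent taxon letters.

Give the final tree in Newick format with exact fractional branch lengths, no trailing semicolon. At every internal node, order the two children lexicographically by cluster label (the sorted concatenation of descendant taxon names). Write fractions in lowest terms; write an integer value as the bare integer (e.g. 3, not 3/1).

(((A:8,O:8):7/2,M:11/2):-5/4,V:-5/4)

1. join A+O (d=16, Q=-52) ⇒ AO; edges |A|=8, |O|=8
  updated: d(AO,M)=9, d(AO,V)=1
2. join AO+M (d=9, Q=-13) ⇒ AMO; edges |AO|=7/2, |M|=11/2
  updated: d(AMO,V)=-5/2
3. join AMO+V (d=-5/2) ⇒ AMOV; edges |AMO|=-5/4, |V|=-5/4
final tree: (((A:8,O:8):7/2,M:11/2):-5/4,V:-5/4)
total length: 45/2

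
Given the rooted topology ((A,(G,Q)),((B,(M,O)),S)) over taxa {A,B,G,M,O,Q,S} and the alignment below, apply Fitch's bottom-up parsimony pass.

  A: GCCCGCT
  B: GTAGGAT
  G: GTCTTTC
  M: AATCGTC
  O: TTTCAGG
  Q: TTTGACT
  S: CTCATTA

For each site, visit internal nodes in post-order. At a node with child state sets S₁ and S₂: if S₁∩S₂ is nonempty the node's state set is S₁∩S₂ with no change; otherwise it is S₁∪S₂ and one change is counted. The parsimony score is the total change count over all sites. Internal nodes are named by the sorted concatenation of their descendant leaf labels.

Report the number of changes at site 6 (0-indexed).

GQ@0: {G} ∪ {T} = {G,T} (union, +1)
AGQ@0: {G} ∩ {G,T} = {G} (intersection, +0)
MO@0: {A} ∪ {T} = {A,T} (union, +1)
BMO@0: {G} ∪ {A,T} = {A,G,T} (union, +1)
BMOS@0: {A,G,T} ∪ {C} = {A,C,G,T} (union, +1)
ABGMOQS@0: {G} ∩ {A,C,G,T} = {G} (intersection, +0)
GQ@1: {T} ∩ {T} = {T} (intersection, +0)
AGQ@1: {C} ∪ {T} = {C,T} (union, +1)
MO@1: {A} ∪ {T} = {A,T} (union, +1)
BMO@1: {T} ∩ {A,T} = {T} (intersection, +0)
BMOS@1: {T} ∩ {T} = {T} (intersection, +0)
ABGMOQS@1: {C,T} ∩ {T} = {T} (intersection, +0)
GQ@2: {C} ∪ {T} = {C,T} (union, +1)
AGQ@2: {C} ∩ {C,T} = {C} (intersection, +0)
MO@2: {T} ∩ {T} = {T} (intersection, +0)
BMO@2: {A} ∪ {T} = {A,T} (union, +1)
BMOS@2: {A,T} ∪ {C} = {A,C,T} (union, +1)
ABGMOQS@2: {C} ∩ {A,C,T} = {C} (intersection, +0)
GQ@3: {T} ∪ {G} = {G,T} (union, +1)
AGQ@3: {C} ∪ {G,T} = {C,G,T} (union, +1)
MO@3: {C} ∩ {C} = {C} (intersection, +0)
BMO@3: {G} ∪ {C} = {C,G} (union, +1)
BMOS@3: {C,G} ∪ {A} = {A,C,G} (union, +1)
ABGMOQS@3: {C,G,T} ∩ {A,C,G} = {C,G} (intersection, +0)
GQ@4: {T} ∪ {A} = {A,T} (union, +1)
AGQ@4: {G} ∪ {A,T} = {A,G,T} (union, +1)
MO@4: {G} ∪ {A} = {A,G} (union, +1)
BMO@4: {G} ∩ {A,G} = {G} (intersection, +0)
BMOS@4: {G} ∪ {T} = {G,T} (union, +1)
ABGMOQS@4: {A,G,T} ∩ {G,T} = {G,T} (intersection, +0)
GQ@5: {T} ∪ {C} = {C,T} (union, +1)
AGQ@5: {C} ∩ {C,T} = {C} (intersection, +0)
MO@5: {T} ∪ {G} = {G,T} (union, +1)
BMO@5: {A} ∪ {G,T} = {A,G,T} (union, +1)
BMOS@5: {A,G,T} ∩ {T} = {T} (intersection, +0)
ABGMOQS@5: {C} ∪ {T} = {C,T} (union, +1)
GQ@6: {C} ∪ {T} = {C,T} (union, +1)
AGQ@6: {T} ∩ {C,T} = {T} (intersection, +0)
MO@6: {C} ∪ {G} = {C,G} (union, +1)
BMO@6: {T} ∪ {C,G} = {C,G,T} (union, +1)
BMOS@6: {C,G,T} ∪ {A} = {A,C,G,T} (union, +1)
ABGMOQS@6: {T} ∩ {A,C,G,T} = {T} (intersection, +0)
per-site changes: [4, 2, 3, 4, 4, 4, 4]; total = 25

4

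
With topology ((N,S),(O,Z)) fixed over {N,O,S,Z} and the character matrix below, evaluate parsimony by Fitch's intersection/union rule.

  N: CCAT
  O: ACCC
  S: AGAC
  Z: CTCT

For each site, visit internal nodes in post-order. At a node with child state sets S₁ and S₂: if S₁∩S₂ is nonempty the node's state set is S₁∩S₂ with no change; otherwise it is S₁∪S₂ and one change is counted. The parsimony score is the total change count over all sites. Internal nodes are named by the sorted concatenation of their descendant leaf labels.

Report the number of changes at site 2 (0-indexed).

1

site 0, node NS: N={C} ∪ S={A} → {A,C} (+1)
site 0, node OZ: O={A} ∪ Z={C} → {A,C} (+1)
site 0, node NOSZ: NS={A,C} ∩ OZ={A,C} → {A,C} (+0)
site 1, node NS: N={C} ∪ S={G} → {C,G} (+1)
site 1, node OZ: O={C} ∪ Z={T} → {C,T} (+1)
site 1, node NOSZ: NS={C,G} ∩ OZ={C,T} → {C} (+0)
site 2, node NS: N={A} ∩ S={A} → {A} (+0)
site 2, node OZ: O={C} ∩ Z={C} → {C} (+0)
site 2, node NOSZ: NS={A} ∪ OZ={C} → {A,C} (+1)
site 3, node NS: N={T} ∪ S={C} → {C,T} (+1)
site 3, node OZ: O={C} ∪ Z={T} → {C,T} (+1)
site 3, node NOSZ: NS={C,T} ∩ OZ={C,T} → {C,T} (+0)
per-site changes: [2, 2, 1, 2]; total = 7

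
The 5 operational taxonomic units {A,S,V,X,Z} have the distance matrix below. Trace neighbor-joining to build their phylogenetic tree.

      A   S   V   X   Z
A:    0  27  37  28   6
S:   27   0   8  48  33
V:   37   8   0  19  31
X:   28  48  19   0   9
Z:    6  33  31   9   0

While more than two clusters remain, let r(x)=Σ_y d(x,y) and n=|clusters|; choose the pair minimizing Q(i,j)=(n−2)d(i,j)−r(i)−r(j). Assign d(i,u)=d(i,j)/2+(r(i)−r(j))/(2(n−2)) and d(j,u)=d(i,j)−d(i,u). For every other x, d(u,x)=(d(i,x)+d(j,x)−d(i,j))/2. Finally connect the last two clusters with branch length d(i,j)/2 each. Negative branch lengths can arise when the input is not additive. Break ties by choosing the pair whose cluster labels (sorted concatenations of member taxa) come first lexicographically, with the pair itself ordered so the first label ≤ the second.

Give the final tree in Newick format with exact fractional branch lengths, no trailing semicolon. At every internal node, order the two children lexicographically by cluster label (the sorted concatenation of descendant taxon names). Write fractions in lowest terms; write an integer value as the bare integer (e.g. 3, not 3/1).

(((A:31/4,Z:-7/4):11/2,(S:15/2,V:1/2):39/2):5,X:5)

1. join S+V (d=8, Q=-187) ⇒ SV; edges |S|=15/2, |V|=1/2
  updated: d(A,SV)=28, d(SV,X)=59/2, d(SV,Z)=28
2. join A+Z (d=6, Q=-93) ⇒ AZ; edges |A|=31/4, |Z|=-7/4
  updated: d(AZ,SV)=25, d(AZ,X)=31/2
3. join AZ+SV (d=25, Q=-70) ⇒ ASVZ; edges |AZ|=11/2, |SV|=39/2
  updated: d(ASVZ,X)=10
4. join ASVZ+X (d=10) ⇒ ASVXZ; edges |ASVZ|=5, |X|=5
final tree: (((A:31/4,Z:-7/4):11/2,(S:15/2,V:1/2):39/2):5,X:5)
total length: 49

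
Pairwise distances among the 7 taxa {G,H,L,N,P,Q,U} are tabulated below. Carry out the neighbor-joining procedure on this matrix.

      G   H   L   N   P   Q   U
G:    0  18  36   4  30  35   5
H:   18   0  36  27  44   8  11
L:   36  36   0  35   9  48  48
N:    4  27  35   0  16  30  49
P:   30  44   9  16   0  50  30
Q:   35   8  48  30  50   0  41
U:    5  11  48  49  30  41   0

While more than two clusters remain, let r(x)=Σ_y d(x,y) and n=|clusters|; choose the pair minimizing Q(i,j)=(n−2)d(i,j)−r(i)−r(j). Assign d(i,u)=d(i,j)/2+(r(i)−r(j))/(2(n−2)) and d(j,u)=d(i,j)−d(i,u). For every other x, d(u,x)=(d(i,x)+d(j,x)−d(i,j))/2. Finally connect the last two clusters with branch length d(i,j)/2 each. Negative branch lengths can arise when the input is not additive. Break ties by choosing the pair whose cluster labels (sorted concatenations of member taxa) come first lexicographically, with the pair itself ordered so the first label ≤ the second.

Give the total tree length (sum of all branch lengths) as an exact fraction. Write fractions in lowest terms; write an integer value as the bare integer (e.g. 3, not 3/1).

283/4

iteration 1: select L,P (d=9, Q=-346); attach at lengths (39/5, 6/5); label the merged cluster LP
  updated: d(G,LP)=57/2, d(H,LP)=71/2, d(LP,N)=21, d(LP,Q)=89/2, d(LP,U)=69/2
iteration 2: select H,Q (d=8, Q=-226); attach at lengths (-27/8, 91/8); label the merged cluster HQ
  updated: d(G,HQ)=45/2, d(HQ,LP)=36, d(HQ,N)=49/2, d(HQ,U)=22
iteration 3: select G,U (d=5, Q=-311/2); attach at lengths (-71/12, 131/12); label the merged cluster GU
  updated: d(GU,HQ)=79/4, d(GU,LP)=29, d(GU,N)=24
iteration 4: select GU,HQ (d=79/4, Q=-227/2); attach at lengths (8, 47/4); label the merged cluster GHQU
  updated: d(GHQU,LP)=181/8, d(GHQU,N)=115/8
iteration 5: select GHQU,LP (d=181/8, Q=-58); attach at lengths (8, 117/8); label the merged cluster GHLPQU
  updated: d(GHLPQU,N)=51/8
iteration 6: select GHLPQU,N (d=51/8); attach at lengths (51/16, 51/16); label the merged cluster GHLNPQU
final tree: ((((G:-71/12,U:131/12):8,(H:-27/8,Q:91/8):47/4):8,(L:39/5,P:6/5):117/8):51/16,N:51/16)
total length: 283/4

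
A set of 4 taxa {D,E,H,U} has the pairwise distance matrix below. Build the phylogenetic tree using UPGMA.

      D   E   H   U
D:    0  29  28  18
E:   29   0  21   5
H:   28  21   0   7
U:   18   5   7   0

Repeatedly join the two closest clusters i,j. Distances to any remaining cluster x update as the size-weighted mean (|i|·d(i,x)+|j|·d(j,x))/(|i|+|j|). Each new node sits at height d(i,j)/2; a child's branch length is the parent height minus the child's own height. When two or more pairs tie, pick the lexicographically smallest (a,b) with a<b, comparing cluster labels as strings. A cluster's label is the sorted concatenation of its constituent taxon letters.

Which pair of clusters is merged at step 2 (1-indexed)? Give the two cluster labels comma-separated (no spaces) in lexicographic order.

EU,H

iteration 1: select E,U (d=5); attach at lengths (5/2, 5/2); label the merged cluster EU
  updated: d(D,EU)=47/2, d(EU,H)=14
iteration 2: select EU,H (d=14); attach at lengths (9/2, 7); label the merged cluster EHU
  updated: d(D,EHU)=25
iteration 3: select D,EHU (d=25); attach at lengths (25/2, 11/2); label the merged cluster DEHU
final tree: (D:25/2,((E:5/2,U:5/2):9/2,H:7):11/2)
total length: 69/2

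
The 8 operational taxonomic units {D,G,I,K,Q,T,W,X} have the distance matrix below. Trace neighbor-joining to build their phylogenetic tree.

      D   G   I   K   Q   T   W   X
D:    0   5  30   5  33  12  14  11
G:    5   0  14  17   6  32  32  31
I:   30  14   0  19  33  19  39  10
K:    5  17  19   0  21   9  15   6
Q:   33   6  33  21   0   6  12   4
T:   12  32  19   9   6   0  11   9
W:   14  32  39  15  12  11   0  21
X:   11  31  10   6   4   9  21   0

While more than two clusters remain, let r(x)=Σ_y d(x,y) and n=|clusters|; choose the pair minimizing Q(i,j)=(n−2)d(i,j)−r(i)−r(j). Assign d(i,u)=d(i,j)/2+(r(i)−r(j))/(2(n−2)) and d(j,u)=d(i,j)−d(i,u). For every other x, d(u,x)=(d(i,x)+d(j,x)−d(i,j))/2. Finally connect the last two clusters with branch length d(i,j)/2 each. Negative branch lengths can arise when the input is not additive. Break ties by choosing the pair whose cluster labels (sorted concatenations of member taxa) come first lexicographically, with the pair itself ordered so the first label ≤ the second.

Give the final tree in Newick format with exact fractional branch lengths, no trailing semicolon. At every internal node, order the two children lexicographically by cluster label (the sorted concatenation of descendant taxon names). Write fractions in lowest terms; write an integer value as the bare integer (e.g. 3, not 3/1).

((((((D:1/4,G:19/4):105/16,K:31/16):41/24,(I:121/10,X:-21/10):115/24):179/32,T:21/32):59/32,Q:111/32):273/64,W:273/64)

1. join D+G (d=5, Q=-217) ⇒ DG; edges |D|=1/4, |G|=19/4
  updated: d(DG,I)=39/2, d(DG,K)=17/2, d(DG,Q)=17, d(DG,T)=39/2, d(DG,W)=41/2, d(DG,X)=37/2
2. join I+X (d=10, Q=-158) ⇒ IX; edges |I|=121/10, |X|=-21/10
  updated: d(DG,IX)=14, d(IX,K)=15/2, d(IX,Q)=27/2, d(IX,T)=9, d(IX,W)=25
3. join DG+K (d=17/2, Q=-213/2) ⇒ DGK; edges |DG|=105/16, |K|=31/16
  updated: d(DGK,IX)=13/2, d(DGK,Q)=59/4, d(DGK,T)=10, d(DGK,W)=27/2
4. join DGK+IX (d=13/2, Q=-317/4) ⇒ DGIKX; edges |DGK|=41/24, |IX|=115/24
  updated: d(DGIKX,Q)=87/8, d(DGIKX,T)=25/4, d(DGIKX,W)=16
5. join DGIKX+T (d=25/4, Q=-351/8) ⇒ DGIKTX; edges |DGIKX|=179/32, |T|=21/32
  updated: d(DGIKTX,Q)=85/16, d(DGIKTX,W)=83/8
6. join DGIKTX+Q (d=85/16, Q=-443/16) ⇒ DGIKQTX; edges |DGIKTX|=59/32, |Q|=111/32
  updated: d(DGIKQTX,W)=273/32
7. join DGIKQTX+W (d=273/32) ⇒ DGIKQTWX; edges |DGIKQTX|=273/64, |W|=273/64
final tree: ((((((D:1/4,G:19/4):105/16,K:31/16):41/24,(I:121/10,X:-21/10):115/24):179/32,T:21/32):59/32,Q:111/32):273/64,W:273/64)
total length: 1603/32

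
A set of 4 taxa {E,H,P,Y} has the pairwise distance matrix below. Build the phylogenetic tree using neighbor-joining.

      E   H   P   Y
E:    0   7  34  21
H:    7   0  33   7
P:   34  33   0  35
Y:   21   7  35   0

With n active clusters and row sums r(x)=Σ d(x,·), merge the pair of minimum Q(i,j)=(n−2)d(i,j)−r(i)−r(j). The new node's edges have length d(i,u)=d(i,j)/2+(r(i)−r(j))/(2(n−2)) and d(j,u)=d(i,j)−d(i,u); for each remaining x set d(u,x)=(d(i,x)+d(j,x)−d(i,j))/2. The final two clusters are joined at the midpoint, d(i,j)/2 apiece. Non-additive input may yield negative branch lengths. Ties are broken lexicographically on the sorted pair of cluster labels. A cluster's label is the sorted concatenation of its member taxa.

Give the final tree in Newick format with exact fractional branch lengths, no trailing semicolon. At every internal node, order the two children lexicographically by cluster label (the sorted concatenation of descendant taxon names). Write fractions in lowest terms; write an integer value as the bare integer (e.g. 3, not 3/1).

(((E:7,P:27):7/2,H:-1/2):15/4,Y:15/4)

1. join E+P (d=34, Q=-96) ⇒ EP; edges |E|=7, |P|=27
  updated: d(EP,H)=3, d(EP,Y)=11
2. join EP+H (d=3, Q=-21) ⇒ EHP; edges |EP|=7/2, |H|=-1/2
  updated: d(EHP,Y)=15/2
3. join EHP+Y (d=15/2) ⇒ EHPY; edges |EHP|=15/4, |Y|=15/4
final tree: (((E:7,P:27):7/2,H:-1/2):15/4,Y:15/4)
total length: 89/2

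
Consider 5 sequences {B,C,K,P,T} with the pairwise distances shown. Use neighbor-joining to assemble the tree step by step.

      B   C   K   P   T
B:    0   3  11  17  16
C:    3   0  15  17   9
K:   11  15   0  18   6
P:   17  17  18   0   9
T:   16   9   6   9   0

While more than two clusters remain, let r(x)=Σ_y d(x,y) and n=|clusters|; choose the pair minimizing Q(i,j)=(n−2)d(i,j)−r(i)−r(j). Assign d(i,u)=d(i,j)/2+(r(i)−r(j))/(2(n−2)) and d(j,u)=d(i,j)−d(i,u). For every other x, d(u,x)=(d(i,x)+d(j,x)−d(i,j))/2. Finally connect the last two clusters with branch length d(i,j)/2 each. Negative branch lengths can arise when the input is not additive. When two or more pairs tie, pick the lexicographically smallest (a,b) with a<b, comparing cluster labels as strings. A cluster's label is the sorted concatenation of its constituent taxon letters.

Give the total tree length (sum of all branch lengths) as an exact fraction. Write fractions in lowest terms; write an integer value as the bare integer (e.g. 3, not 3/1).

step 1: merge (B,C) at d=3, Q=-82; branch lengths B→2, C→1; new cluster BC
  updated: d(BC,K)=23/2, d(BC,P)=31/2, d(BC,T)=11
step 2: merge (BC,K) at d=23/2, Q=-101/2; branch lengths BC→51/8, K→41/8; new cluster BCK
  updated: d(BCK,P)=11, d(BCK,T)=11/4
step 3: merge (BCK,P) at d=11, Q=-91/4; branch lengths BCK→19/8, P→69/8; new cluster BCKP
  updated: d(BCKP,T)=3/8
step 4: merge (BCKP,T) at d=3/8; branch lengths BCKP→3/16, T→3/16; new cluster BCKPT
final tree: ((((B:2,C:1):51/8,K:41/8):19/8,P:69/8):3/16,T:3/16)
total length: 207/8

207/8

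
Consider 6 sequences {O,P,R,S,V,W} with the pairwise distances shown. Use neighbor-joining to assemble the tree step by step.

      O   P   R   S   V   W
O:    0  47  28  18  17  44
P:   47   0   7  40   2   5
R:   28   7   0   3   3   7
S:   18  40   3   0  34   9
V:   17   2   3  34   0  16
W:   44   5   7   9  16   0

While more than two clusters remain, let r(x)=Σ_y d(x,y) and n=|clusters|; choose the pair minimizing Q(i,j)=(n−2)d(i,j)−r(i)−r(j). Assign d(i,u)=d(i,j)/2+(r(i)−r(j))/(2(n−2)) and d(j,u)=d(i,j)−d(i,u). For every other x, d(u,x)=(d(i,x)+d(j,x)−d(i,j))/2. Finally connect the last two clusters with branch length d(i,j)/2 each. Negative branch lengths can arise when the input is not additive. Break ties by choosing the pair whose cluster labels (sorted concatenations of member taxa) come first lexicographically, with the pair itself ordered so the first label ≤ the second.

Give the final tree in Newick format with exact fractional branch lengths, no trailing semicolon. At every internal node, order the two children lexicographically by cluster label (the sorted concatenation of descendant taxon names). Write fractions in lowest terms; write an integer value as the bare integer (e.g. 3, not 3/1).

((((O:61/4,S:11/4):11,R:-9/2):21/4,(P:17/6,V:-5/6):23/4):15/8,W:15/8)

iteration 1: select O,S (d=18, Q=-186); attach at lengths (61/4, 11/4); label the merged cluster OS
  updated: d(OS,P)=69/2, d(OS,R)=13/2, d(OS,V)=33/2, d(OS,W)=35/2
iteration 2: select P,V (d=2, Q=-80); attach at lengths (17/6, -5/6); label the merged cluster PV
  updated: d(OS,PV)=49/2, d(PV,R)=4, d(PV,W)=19/2
iteration 3: select OS,R (d=13/2, Q=-53); attach at lengths (11, -9/2); label the merged cluster ORS
  updated: d(ORS,PV)=11, d(ORS,W)=9
iteration 4: select ORS,PV (d=11, Q=-59/2); attach at lengths (21/4, 23/4); label the merged cluster OPRSV
  updated: d(OPRSV,W)=15/4
iteration 5: select OPRSV,W (d=15/4); attach at lengths (15/8, 15/8); label the merged cluster OPRSVW
final tree: ((((O:61/4,S:11/4):11,R:-9/2):21/4,(P:17/6,V:-5/6):23/4):15/8,W:15/8)
total length: 165/4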